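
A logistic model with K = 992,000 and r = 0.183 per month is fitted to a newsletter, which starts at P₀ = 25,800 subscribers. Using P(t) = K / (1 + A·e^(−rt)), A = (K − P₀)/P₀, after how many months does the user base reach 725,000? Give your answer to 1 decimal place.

t ≈ 25.3 months

A = (992000 − 25800)/25800 = 37.44961
725000 = 992000/(1 + 37.44961·e^(−0.183t)) → 1 + 37.44961·e^(−0.183t) = 1.36828
e^(−0.183t) = 0.009834 → t = ln(101.68902)/0.183 = 4.62192/0.183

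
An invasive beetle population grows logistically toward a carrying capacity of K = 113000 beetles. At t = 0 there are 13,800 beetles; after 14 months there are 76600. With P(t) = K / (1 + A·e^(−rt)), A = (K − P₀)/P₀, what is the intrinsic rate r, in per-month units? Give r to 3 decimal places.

A = (113000 − 13800)/13800 = 7.18841
76600 = 113000/(1 + 7.18841·e^(−r·14)) → e^(−14r) = (1.4752 − 1)/7.18841 = 0.066106
r = −ln(0.066106)/14 = 2.7165/14

r ≈ 0.194 per month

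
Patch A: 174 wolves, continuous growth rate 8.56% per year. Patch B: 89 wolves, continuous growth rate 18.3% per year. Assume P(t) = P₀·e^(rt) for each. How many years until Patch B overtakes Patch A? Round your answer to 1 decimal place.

t ≈ 6.9 years

174·e^(0.0856t) = 89·e^(0.183t)
174/89 = e^((0.183 − 0.0856)t) → ln(1.95506) = 0.0974·t
t = 0.67042 / 0.0974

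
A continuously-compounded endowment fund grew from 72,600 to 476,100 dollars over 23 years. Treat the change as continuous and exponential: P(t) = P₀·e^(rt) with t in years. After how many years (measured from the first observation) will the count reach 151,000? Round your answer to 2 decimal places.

t ≈ 8.96 years

r = ln(476100/72600) / 23 ≈ 0.081768 per year
t = ln(151000/72600) / r = 0.73231 / 0.081768 ≈ 8.956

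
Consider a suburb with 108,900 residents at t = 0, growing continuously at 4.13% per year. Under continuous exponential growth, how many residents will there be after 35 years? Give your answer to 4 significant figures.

P(35) = 108900 · e^(0.0413·35) = 108900 · e^(1.4455)
= 108900 · 4.24397 ≈ 462168.72

≈ 462,200 residents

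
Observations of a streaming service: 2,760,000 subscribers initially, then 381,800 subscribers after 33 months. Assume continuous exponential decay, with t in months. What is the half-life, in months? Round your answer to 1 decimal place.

r = ln(381800/2760000) / 33 = ln(0.13833) / 33 ≈ -0.059942 per month
half-life = ln 2 / |r| = 0.69315 / 0.059942

half-life ≈ 11.6 months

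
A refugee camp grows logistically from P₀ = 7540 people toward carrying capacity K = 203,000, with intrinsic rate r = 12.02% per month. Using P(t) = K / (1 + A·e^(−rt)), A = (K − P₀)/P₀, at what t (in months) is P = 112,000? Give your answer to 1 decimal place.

A = (203000 − 7540)/7540 = 25.92308
112000 = 203000/(1 + 25.92308·e^(−0.1202t)) → 1 + 25.92308·e^(−0.1202t) = 1.8125
e^(−0.1202t) = 0.031343 → t = ln(31.90533)/0.1202 = 3.46277/0.1202

t ≈ 28.8 months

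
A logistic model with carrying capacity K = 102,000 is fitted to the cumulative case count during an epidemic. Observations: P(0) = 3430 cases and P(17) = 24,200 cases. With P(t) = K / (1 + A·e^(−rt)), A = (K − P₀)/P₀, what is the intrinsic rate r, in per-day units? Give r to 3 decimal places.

A = (102000 − 3430)/3430 = 28.73761
24200 = 102000/(1 + 28.73761·e^(−r·17)) → e^(−17r) = (4.21488 − 1)/28.73761 = 0.11187
r = −ln(0.11187)/17 = 2.19042/17

r ≈ 0.129 per day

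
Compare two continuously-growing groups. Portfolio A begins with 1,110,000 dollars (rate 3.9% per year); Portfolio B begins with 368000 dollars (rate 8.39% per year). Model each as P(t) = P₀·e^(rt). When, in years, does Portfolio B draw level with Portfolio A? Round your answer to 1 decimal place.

1110000·e^(0.039t) = 368000·e^(0.0839t)
1110000/368000 = e^((0.0839 − 0.039)t) → ln(3.0163) = 0.0449·t
t = 1.10403 / 0.0449

t ≈ 24.6 years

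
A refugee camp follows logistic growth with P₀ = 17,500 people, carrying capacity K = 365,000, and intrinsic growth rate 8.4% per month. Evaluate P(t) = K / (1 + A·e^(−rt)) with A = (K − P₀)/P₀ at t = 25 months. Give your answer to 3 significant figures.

A = (365000 − 17500)/17500 = 19.85714
P(25) = 365000 / (1 + 19.85714·e^(−0.084·25)) = 365000 / (1 + 19.85714·0.122456)
= 365000 / 3.43163 ≈ 106363.3

≈ 106,000 people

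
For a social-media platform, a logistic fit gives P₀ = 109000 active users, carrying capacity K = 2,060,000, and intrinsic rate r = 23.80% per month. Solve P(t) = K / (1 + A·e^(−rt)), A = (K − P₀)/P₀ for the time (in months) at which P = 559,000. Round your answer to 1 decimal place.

A = (2060000 − 109000)/109000 = 17.89908
559000 = 2060000/(1 + 17.89908·e^(−0.238t)) → 1 + 17.89908·e^(−0.238t) = 3.68515
e^(−0.238t) = 0.150016 → t = ln(6.66595)/0.238 = 1.89701/0.238

t ≈ 8.0 months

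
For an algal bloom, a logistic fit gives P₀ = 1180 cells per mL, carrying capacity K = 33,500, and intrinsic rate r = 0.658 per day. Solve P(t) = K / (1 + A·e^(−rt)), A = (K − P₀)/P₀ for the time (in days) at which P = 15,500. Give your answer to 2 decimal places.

A = (33500 − 1180)/1180 = 27.38983
15500 = 33500/(1 + 27.38983·e^(−0.658t)) → 1 + 27.38983·e^(−0.658t) = 2.16129
e^(−0.658t) = 0.042399 → t = ln(23.58569)/0.658 = 3.16064/0.658

t ≈ 4.80 days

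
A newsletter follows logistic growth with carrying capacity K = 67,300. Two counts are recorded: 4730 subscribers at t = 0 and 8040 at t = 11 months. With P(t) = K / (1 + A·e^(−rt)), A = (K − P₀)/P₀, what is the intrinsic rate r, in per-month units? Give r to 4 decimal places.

A = (67300 − 4730)/4730 = 13.22833
8040 = 67300/(1 + 13.22833·e^(−r·11)) → e^(−11r) = (8.37065 − 1)/13.22833 = 0.557186
r = −ln(0.557186)/11 = 0.58486/11

r ≈ 0.0532 per month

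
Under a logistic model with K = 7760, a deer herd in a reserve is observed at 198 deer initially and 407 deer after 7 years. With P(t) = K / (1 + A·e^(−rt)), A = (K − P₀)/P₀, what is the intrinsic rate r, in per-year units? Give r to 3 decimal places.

A = (7760 − 198)/198 = 38.19192
407 = 7760/(1 + 38.19192·e^(−r·7)) → e^(−7r) = (19.06634 − 1)/38.19192 = 0.473041
r = −ln(0.473041)/7 = 0.74857/7

r ≈ 0.107 per year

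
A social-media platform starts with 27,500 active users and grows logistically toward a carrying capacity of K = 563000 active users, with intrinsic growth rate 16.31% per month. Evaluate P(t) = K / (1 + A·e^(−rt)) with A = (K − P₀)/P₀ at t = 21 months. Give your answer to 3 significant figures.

≈ 345,000 active users

A = (563000 − 27500)/27500 = 19.47273
P(21) = 563000 / (1 + 19.47273·e^(−0.1631·21)) = 563000 / (1 + 19.47273·0.032546)
= 563000 / 1.63376 ≈ 344603.88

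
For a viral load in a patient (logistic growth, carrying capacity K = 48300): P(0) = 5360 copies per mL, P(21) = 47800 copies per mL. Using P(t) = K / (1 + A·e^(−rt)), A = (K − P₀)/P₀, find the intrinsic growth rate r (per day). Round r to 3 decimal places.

A = (48300 − 5360)/5360 = 8.01119
47800 = 48300/(1 + 8.01119·e^(−r·21)) → e^(−21r) = (1.01046 − 1)/8.01119 = 0.001306
r = −ln(0.001306)/21 = 6.64101/21

r ≈ 0.316 per day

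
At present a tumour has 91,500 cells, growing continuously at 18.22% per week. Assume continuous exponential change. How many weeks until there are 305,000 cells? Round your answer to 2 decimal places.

305000 = 91500 · e^(0.1822·t)
t = ln(305000/91500) / 0.1822 = ln(3.33333) / 0.1822 = 1.20397 / 0.1822

t ≈ 6.61 weeks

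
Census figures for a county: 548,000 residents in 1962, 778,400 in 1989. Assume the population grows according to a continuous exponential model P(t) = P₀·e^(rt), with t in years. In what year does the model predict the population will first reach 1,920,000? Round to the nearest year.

year 2058

r = ln(778400/548000) / 27 = 0.35097/27 ≈ 0.012999 per year
t = ln(1920000/548000) / r = 1.25381/0.012999 ≈ 96.46 years after 1962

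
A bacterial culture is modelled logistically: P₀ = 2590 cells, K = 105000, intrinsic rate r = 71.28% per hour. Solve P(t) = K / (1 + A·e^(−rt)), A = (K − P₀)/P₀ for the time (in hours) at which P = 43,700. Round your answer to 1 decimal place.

A = (105000 − 2590)/2590 = 39.54054
43700 = 105000/(1 + 39.54054·e^(−0.7128t)) → 1 + 39.54054·e^(−0.7128t) = 2.40275
e^(−0.7128t) = 0.035476 → t = ln(28.18795)/0.7128 = 3.33889/0.7128

t ≈ 4.7 hours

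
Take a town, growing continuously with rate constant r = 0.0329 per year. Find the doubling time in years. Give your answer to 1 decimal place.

doubling time = ln(2) / |r| = 0.69315 / 0.0329

doubling time ≈ 21.1 years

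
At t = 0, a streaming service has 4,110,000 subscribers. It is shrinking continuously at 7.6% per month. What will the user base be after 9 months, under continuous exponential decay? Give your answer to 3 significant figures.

≈ 2,070,000 subscribers

P(9) = 4110000 · e^(-0.076·9) = 4110000 · e^(-0.684)
= 4110000 · 0.50459 ≈ 2073883.69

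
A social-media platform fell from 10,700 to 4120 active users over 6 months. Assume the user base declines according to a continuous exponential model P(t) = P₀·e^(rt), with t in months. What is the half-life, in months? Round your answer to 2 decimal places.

half-life ≈ 4.36 months

r = ln(4120/10700) / 6 = ln(0.38505) / 6 ≈ -0.159065 per month
half-life = ln 2 / |r| = 0.69315 / 0.159065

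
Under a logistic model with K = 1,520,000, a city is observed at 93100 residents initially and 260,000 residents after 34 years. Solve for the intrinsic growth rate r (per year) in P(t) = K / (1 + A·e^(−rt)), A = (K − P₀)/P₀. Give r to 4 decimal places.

r ≈ 0.0339 per year

A = (1520000 − 93100)/93100 = 15.32653
260000 = 1520000/(1 + 15.32653·e^(−r·34)) → e^(−34r) = (5.84615 − 1)/15.32653 = 0.316194
r = −ln(0.316194)/34 = 1.1514/34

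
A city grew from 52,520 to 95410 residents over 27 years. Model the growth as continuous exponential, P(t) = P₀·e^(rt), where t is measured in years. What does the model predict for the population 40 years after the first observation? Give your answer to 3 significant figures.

r = ln(95410/52520) / 27 ≈ 0.022111 per year
P(40) = 52520 · e^(0.022111·40) = 52520 · 2.4216 ≈ 127182.46

≈ 127,000 residents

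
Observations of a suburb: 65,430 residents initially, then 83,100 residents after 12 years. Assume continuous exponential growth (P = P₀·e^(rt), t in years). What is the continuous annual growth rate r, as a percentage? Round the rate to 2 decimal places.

83100 = 65430 · e^(r·12)
e^(12r) = 83100/65430 = 1.27006
r = ln(1.27006) / 12 = 0.23906 / 12

r ≈ 1.99% per year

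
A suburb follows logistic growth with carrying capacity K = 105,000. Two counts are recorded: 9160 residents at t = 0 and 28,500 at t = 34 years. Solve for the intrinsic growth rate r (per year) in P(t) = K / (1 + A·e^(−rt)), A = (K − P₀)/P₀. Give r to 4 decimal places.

A = (105000 − 9160)/9160 = 10.46288
28500 = 105000/(1 + 10.46288·e^(−r·34)) → e^(−34r) = (3.68421 − 1)/10.46288 = 0.256546
r = −ln(0.256546)/34 = 1.36045/34

r ≈ 0.0400 per year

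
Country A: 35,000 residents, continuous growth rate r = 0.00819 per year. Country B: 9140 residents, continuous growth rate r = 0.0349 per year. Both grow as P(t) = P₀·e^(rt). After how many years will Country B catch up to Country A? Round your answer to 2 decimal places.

35000·e^(0.00819t) = 9140·e^(0.0349t)
35000/9140 = e^((0.0349 − 0.00819)t) → ln(3.82932) = 0.02671·t
t = 1.34269 / 0.02671

t ≈ 50.27 years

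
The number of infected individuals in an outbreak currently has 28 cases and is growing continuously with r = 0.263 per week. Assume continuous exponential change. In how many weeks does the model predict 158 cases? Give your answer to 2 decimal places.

158 = 28 · e^(0.263·t)
t = ln(158/28) / 0.263 = ln(5.64286) / 0.263 = 1.73039 / 0.263

t ≈ 6.58 weeks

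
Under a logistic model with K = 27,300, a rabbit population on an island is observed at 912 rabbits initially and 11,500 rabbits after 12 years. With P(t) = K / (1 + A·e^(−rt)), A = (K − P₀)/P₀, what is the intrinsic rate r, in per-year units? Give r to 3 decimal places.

A = (27300 − 912)/912 = 28.93421
11500 = 27300/(1 + 28.93421·e^(−r·12)) → e^(−12r) = (2.37391 − 1)/28.93421 = 0.047484
r = −ln(0.047484)/12 = 3.04736/12

r ≈ 0.254 per year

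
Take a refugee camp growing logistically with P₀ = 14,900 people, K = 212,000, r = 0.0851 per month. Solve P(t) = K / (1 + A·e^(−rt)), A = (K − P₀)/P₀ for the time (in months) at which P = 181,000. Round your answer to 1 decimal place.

t ≈ 51.1 months

A = (212000 − 14900)/14900 = 13.22819
181000 = 212000/(1 + 13.22819·e^(−0.0851t)) → 1 + 13.22819·e^(−0.0851t) = 1.17127
e^(−0.0851t) = 0.012947 → t = ln(77.23555)/0.0851 = 4.34686/0.0851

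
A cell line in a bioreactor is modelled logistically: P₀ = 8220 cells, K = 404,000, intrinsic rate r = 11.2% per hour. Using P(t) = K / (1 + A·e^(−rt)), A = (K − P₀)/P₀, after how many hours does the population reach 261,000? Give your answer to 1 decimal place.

A = (404000 − 8220)/8220 = 48.14842
261000 = 404000/(1 + 48.14842·e^(−0.112t)) → 1 + 48.14842·e^(−0.112t) = 1.54789
e^(−0.112t) = 0.011379 → t = ln(87.87928)/0.112 = 4.47596/0.112

t ≈ 40.0 hours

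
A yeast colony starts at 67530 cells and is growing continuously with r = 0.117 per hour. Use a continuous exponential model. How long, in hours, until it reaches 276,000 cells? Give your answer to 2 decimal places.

276000 = 67530 · e^(0.117·t)
t = ln(276000/67530) / 0.117 = ln(4.08707) / 0.117 = 1.40783 / 0.117

t ≈ 12.03 hours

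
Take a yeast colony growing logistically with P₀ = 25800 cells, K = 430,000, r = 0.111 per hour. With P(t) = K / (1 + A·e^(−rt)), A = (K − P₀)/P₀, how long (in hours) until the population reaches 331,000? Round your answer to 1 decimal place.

t ≈ 35.7 hours

A = (430000 − 25800)/25800 = 15.66667
331000 = 430000/(1 + 15.66667·e^(−0.111t)) → 1 + 15.66667·e^(−0.111t) = 1.29909
e^(−0.111t) = 0.019091 → t = ln(52.38047)/0.111 = 3.95853/0.111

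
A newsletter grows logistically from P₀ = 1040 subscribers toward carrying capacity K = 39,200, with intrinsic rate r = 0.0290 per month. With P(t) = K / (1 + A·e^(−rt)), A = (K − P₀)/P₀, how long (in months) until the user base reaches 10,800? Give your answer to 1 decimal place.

t ≈ 90.9 months

A = (39200 − 1040)/1040 = 36.69231
10800 = 39200/(1 + 36.69231·e^(−0.029t)) → 1 + 36.69231·e^(−0.029t) = 3.62963
e^(−0.029t) = 0.071667 → t = ln(13.95341)/0.029 = 2.63572/0.029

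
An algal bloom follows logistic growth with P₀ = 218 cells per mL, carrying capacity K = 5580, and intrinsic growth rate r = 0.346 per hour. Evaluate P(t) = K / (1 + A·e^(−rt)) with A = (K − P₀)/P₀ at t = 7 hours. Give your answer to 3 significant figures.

A = (5580 − 218)/218 = 24.59633
P(7) = 5580 / (1 + 24.59633·e^(−0.346·7)) = 5580 / (1 + 24.59633·0.088744)
= 5580 / 3.18278 ≈ 1753.19

≈ 1,750 cells per mL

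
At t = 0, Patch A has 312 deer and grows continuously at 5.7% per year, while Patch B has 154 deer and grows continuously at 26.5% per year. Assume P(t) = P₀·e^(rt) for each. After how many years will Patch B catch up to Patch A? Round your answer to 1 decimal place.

t ≈ 3.4 years

312·e^(0.057t) = 154·e^(0.265t)
312/154 = e^((0.265 − 0.057)t) → ln(2.02597) = 0.208·t
t = 0.70605 / 0.208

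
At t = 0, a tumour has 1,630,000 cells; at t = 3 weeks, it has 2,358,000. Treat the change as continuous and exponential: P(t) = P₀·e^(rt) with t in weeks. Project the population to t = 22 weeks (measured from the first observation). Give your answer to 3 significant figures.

≈ 24,400,000 cells

r = ln(2358000/1630000) / 3 ≈ 0.123078 per week
P(22) = 1630000 · e^(0.123078·22) = 1630000 · 14.99496 ≈ 24441792.02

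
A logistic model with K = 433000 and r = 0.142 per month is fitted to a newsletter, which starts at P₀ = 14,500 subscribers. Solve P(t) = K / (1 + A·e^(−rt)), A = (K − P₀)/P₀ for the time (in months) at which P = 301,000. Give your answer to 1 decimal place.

t ≈ 29.5 months

A = (433000 − 14500)/14500 = 28.86207
301000 = 433000/(1 + 28.86207·e^(−0.142t)) → 1 + 28.86207·e^(−0.142t) = 1.43854
e^(−0.142t) = 0.015194 → t = ln(65.81426)/0.142 = 4.18684/0.142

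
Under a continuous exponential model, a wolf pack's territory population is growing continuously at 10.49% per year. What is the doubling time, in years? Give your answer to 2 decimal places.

doubling time = ln(2) / |r| = 0.69315 / 0.1049

doubling time ≈ 6.61 years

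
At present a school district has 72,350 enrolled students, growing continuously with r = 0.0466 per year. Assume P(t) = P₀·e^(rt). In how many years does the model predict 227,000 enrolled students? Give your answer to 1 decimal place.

t ≈ 24.5 years

227000 = 72350 · e^(0.0466·t)
t = ln(227000/72350) / 0.0466 = ln(3.13753) / 0.0466 = 1.14343 / 0.0466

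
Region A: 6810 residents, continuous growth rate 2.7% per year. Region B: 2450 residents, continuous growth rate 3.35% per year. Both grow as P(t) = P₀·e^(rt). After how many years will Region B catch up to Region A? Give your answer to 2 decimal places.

6810·e^(0.027t) = 2450·e^(0.0335t)
6810/2450 = e^((0.0335 − 0.027)t) → ln(2.77959) = 0.0065·t
t = 1.0223 / 0.0065

t ≈ 157.28 years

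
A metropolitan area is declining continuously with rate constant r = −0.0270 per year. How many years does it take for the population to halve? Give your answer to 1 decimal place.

half-life ≈ 25.7 years

half-life = ln(2) / |r| = 0.69315 / 0.027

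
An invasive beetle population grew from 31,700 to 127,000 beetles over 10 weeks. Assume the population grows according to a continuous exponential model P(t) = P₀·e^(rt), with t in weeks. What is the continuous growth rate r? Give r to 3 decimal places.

r ≈ 0.139 per week

127000 = 31700 · e^(r·10)
e^(10r) = 127000/31700 = 4.00631
r = ln(4.00631) / 10 = 1.38787 / 10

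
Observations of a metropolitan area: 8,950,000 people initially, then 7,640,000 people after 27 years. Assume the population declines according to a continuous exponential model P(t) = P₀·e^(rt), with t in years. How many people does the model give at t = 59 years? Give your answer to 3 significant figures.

≈ 6,330,000 people

r = ln(7640000/8950000) / 27 ≈ -0.005861 per year
P(59) = 8950000 · e^(-0.005861·59) = 8950000 · 0.70764 ≈ 6333386.09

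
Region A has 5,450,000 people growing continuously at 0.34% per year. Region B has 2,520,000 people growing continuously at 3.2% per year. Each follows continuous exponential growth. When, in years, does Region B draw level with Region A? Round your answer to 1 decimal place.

5450000·e^(0.0034t) = 2520000·e^(0.032t)
5450000/2520000 = e^((0.032 − 0.0034)t) → ln(2.1627) = 0.0286·t
t = 0.77136 / 0.0286

t ≈ 27.0 years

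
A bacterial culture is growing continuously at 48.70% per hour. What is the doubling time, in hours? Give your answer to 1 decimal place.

doubling time = ln(2) / |r| = 0.69315 / 0.487

doubling time ≈ 1.4 hours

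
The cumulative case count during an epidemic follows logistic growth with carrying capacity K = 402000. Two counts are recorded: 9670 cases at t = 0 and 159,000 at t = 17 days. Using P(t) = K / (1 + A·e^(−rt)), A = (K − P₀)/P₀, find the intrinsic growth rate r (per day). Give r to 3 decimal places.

r ≈ 0.193 per day

A = (402000 − 9670)/9670 = 40.57187
159000 = 402000/(1 + 40.57187·e^(−r·17)) → e^(−17r) = (2.5283 − 1)/40.57187 = 0.037669
r = −ln(0.037669)/17 = 3.27892/17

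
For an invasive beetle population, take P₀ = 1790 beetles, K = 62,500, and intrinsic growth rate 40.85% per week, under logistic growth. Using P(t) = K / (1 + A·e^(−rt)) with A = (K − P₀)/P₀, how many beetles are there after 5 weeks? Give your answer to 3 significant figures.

≈ 11,600 beetles

A = (62500 − 1790)/1790 = 33.9162
P(5) = 62500 / (1 + 33.9162·e^(−0.4085·5)) = 62500 / (1 + 33.9162·0.129704)
= 62500 / 5.39907 ≈ 11576.07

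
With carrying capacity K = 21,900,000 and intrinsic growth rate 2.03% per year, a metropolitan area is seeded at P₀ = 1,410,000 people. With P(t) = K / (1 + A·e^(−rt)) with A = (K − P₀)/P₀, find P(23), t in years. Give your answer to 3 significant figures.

≈ 2,170,000 people

A = (21900000 − 1410000)/1410000 = 14.53191
P(23) = 21900000 / (1 + 14.53191·e^(−0.0203·23)) = 21900000 / (1 + 14.53191·0.626943)
= 21900000 / 10.11068 ≈ 2166026.6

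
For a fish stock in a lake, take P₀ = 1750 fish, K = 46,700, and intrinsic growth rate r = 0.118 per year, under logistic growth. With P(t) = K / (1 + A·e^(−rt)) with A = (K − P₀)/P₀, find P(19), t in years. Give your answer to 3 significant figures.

≈ 12,500 fish

A = (46700 − 1750)/1750 = 25.68571
P(19) = 46700 / (1 + 25.68571·e^(−0.118·19)) = 46700 / (1 + 25.68571·0.106246)
= 46700 / 3.729 ≈ 12523.47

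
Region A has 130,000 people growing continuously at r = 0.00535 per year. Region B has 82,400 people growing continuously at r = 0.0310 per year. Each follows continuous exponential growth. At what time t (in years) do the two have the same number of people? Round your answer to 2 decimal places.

130000·e^(0.00535t) = 82400·e^(0.031t)
130000/82400 = e^((0.031 − 0.00535)t) → ln(1.57767) = 0.02565·t
t = 0.45595 / 0.02565

t ≈ 17.78 years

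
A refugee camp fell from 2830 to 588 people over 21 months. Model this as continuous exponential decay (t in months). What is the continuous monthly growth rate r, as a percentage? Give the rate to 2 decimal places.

r ≈ -7.48% per month

588 = 2830 · e^(r·21)
e^(21r) = 588/2830 = 0.20777
r = ln(0.20777) / 21 = -1.57131 / 21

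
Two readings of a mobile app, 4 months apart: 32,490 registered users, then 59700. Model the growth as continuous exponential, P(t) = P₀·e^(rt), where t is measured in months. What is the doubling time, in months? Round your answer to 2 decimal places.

r = ln(59700/32490) / 4 = ln(1.83749) / 4 ≈ 0.1521 per month
doubling time = ln 2 / |r| = 0.69315 / 0.1521

doubling time ≈ 4.56 months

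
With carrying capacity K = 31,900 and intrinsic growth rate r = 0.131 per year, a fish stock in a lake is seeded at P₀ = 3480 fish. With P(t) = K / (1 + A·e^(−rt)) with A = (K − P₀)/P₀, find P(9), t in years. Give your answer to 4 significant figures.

≈ 9,083 fish

A = (31900 − 3480)/3480 = 8.16667
P(9) = 31900 / (1 + 8.16667·e^(−0.131·9)) = 31900 / (1 + 8.16667·0.307586)
= 31900 / 3.51195 ≈ 9083.26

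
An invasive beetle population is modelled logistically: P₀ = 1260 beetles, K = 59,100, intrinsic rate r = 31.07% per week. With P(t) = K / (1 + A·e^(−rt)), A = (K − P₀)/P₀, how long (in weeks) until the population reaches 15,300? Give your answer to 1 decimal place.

A = (59100 − 1260)/1260 = 45.90476
15300 = 59100/(1 + 45.90476·e^(−0.3107t)) → 1 + 45.90476·e^(−0.3107t) = 3.86275
e^(−0.3107t) = 0.062363 → t = ln(16.03523)/0.3107 = 2.77479/0.3107

t ≈ 8.9 weeks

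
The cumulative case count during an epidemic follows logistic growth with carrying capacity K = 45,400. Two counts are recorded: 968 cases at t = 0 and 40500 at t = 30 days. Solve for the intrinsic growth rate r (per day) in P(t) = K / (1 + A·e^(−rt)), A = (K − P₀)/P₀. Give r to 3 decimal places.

r ≈ 0.198 per day

A = (45400 − 968)/968 = 45.90083
40500 = 45400/(1 + 45.90083·e^(−r·30)) → e^(−30r) = (1.12099 − 1)/45.90083 = 0.002636
r = −ln(0.002636)/30 = 5.93855/30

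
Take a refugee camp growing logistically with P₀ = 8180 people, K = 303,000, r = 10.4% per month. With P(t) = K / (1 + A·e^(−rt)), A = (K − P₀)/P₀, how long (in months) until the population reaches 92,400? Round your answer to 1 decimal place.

t ≈ 26.5 months

A = (303000 − 8180)/8180 = 36.04156
92400 = 303000/(1 + 36.04156·e^(−0.104t)) → 1 + 36.04156·e^(−0.104t) = 3.27922
e^(−0.104t) = 0.063239 → t = ln(15.81311)/0.104 = 2.76084/0.104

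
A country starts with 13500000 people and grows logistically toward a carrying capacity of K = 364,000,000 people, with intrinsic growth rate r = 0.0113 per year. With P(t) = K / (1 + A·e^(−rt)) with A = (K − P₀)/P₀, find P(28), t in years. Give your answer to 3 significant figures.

≈ 18,300,000 people

A = (364000000 − 13500000)/13500000 = 25.96296
P(28) = 364000000 / (1 + 25.96296·e^(−0.0113·28)) = 364000000 / (1 + 25.96296·0.728768)
= 364000000 / 19.92097 ≈ 18272199.31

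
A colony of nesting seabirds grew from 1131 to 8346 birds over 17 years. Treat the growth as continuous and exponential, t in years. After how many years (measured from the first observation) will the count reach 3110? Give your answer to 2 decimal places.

r = ln(8346/1131) / 17 ≈ 0.117569 per year
t = ln(3110/1131) / r = 1.01152 / 0.117569 ≈ 8.604

t ≈ 8.60 years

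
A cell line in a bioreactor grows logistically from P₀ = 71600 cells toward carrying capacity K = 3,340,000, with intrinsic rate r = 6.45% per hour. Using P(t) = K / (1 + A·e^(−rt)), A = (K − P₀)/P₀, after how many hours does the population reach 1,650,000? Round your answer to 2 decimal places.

t ≈ 58.87 hours

A = (3340000 − 71600)/71600 = 45.64804
1650000 = 3340000/(1 + 45.64804·e^(−0.0645t)) → 1 + 45.64804·e^(−0.0645t) = 2.02424
e^(−0.0645t) = 0.022438 → t = ln(44.56762)/0.0645 = 3.79701/0.0645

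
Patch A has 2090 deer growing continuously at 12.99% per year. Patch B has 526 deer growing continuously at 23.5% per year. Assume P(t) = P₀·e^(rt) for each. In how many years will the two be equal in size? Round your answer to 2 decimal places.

2090·e^(0.1299t) = 526·e^(0.235t)
2090/526 = e^((0.235 − 0.1299)t) → ln(3.97338) = 0.1051·t
t = 1.37962 / 0.1051

t ≈ 13.13 years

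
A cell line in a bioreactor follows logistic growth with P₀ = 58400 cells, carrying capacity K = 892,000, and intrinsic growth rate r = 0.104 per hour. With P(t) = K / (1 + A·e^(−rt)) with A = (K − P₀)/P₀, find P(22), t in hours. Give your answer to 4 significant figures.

≈ 364,300 cells

A = (892000 − 58400)/58400 = 14.27397
P(22) = 892000 / (1 + 14.27397·e^(−0.104·22)) = 892000 / (1 + 14.27397·0.101469)
= 892000 / 2.44837 ≈ 364324.24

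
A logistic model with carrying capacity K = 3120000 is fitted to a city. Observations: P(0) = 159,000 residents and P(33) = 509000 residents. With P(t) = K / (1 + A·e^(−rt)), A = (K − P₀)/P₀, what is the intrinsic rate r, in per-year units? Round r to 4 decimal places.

r ≈ 0.0391 per year

A = (3120000 − 159000)/159000 = 18.62264
509000 = 3120000/(1 + 18.62264·e^(−r·33)) → e^(−33r) = (6.12967 − 1)/18.62264 = 0.275453
r = −ln(0.275453)/33 = 1.28934/33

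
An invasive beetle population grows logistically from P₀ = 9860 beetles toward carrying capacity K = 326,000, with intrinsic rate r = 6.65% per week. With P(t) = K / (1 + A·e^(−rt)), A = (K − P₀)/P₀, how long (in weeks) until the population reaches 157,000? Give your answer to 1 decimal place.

t ≈ 51.0 weeks

A = (326000 − 9860)/9860 = 32.06288
157000 = 326000/(1 + 32.06288·e^(−0.0665t)) → 1 + 32.06288·e^(−0.0665t) = 2.07643
e^(−0.0665t) = 0.033573 → t = ln(29.78623)/0.0665 = 3.39405/0.0665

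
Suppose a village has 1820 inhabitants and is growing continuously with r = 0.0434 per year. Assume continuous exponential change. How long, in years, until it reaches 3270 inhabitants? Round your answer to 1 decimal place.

3270 = 1820 · e^(0.0434·t)
t = ln(3270/1820) / 0.0434 = ln(1.7967) / 0.0434 = 0.58595 / 0.0434

t ≈ 13.5 years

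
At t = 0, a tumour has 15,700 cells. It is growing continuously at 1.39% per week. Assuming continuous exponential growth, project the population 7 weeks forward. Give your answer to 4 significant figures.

P(7) = 15700 · e^(0.0139·7) = 15700 · e^(0.0973)
= 15700 · 1.10219 ≈ 17304.4

≈ 17,300 cells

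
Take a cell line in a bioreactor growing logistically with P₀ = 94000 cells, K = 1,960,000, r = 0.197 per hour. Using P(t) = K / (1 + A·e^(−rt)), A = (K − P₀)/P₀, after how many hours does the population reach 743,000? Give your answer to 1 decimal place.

t ≈ 12.7 hours

A = (1960000 − 94000)/94000 = 19.85106
743000 = 1960000/(1 + 19.85106·e^(−0.197t)) → 1 + 19.85106·e^(−0.197t) = 2.63795
e^(−0.197t) = 0.082512 → t = ln(12.11943)/0.197 = 2.49481/0.197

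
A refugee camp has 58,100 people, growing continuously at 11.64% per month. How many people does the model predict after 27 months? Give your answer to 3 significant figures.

P(27) = 58100 · e^(0.1164·27) = 58100 · e^(3.1428)
= 58100 · 23.16865 ≈ 1346098.47

≈ 1,350,000 people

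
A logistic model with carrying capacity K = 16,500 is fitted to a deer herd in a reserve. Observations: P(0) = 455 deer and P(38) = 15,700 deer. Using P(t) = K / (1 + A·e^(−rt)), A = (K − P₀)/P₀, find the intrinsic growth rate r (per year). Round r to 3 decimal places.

A = (16500 − 455)/455 = 35.26374
15700 = 16500/(1 + 35.26374·e^(−r·38)) → e^(−38r) = (1.05096 − 1)/35.26374 = 0.001445
r = −ln(0.001445)/38 = 6.53966/38

r ≈ 0.172 per year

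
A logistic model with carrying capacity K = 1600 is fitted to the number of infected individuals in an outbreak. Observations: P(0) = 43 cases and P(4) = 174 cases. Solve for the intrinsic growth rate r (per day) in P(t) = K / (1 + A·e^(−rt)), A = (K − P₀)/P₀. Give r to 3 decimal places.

r ≈ 0.371 per day

A = (1600 − 43)/43 = 36.2093
174 = 1600/(1 + 36.2093·e^(−r·4)) → e^(−4r) = (9.1954 − 1)/36.2093 = 0.226334
r = −ln(0.226334)/4 = 1.48574/4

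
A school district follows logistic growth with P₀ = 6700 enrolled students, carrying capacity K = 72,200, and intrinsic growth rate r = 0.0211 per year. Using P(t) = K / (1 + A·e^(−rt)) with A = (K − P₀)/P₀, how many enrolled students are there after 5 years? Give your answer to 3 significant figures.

≈ 7,370 enrolled students

A = (72200 − 6700)/6700 = 9.77612
P(5) = 72200 / (1 + 9.77612·e^(−0.0211·5)) = 72200 / (1 + 9.77612·0.899874)
= 72200 / 9.79728 ≈ 7369.39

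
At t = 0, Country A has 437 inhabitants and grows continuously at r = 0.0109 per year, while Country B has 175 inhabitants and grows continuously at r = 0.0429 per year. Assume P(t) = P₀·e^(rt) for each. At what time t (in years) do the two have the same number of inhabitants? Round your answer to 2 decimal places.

t ≈ 28.60 years

437·e^(0.0109t) = 175·e^(0.0429t)
437/175 = e^((0.0429 − 0.0109)t) → ln(2.49714) = 0.032·t
t = 0.91515 / 0.032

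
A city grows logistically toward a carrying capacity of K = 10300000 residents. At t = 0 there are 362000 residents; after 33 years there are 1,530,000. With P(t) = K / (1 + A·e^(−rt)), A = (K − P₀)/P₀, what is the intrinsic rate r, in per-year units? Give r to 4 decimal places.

A = (10300000 − 362000)/362000 = 27.45304
1530000 = 10300000/(1 + 27.45304·e^(−r·33)) → e^(−33r) = (6.73203 − 1)/27.45304 = 0.208794
r = −ln(0.208794)/33 = 1.56641/33

r ≈ 0.0475 per year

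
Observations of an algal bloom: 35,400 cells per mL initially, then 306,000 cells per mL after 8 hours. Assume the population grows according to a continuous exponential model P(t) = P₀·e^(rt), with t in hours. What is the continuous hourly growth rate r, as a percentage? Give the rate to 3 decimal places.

r ≈ 26.961% per hour

306000 = 35400 · e^(r·8)
e^(8r) = 306000/35400 = 8.64407
r = ln(8.64407) / 8 = 2.15687 / 8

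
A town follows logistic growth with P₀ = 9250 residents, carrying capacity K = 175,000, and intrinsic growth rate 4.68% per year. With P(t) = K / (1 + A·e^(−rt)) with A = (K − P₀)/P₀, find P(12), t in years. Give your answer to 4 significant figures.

≈ 15,600 residents

A = (175000 − 9250)/9250 = 17.91892
P(12) = 175000 / (1 + 17.91892·e^(−0.0468·12)) = 175000 / (1 + 17.91892·0.570296)
= 175000 / 11.21909 ≈ 15598.42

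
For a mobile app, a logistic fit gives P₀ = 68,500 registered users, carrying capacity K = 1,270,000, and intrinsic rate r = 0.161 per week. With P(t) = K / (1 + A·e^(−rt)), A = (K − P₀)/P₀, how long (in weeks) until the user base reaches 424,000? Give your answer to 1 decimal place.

t ≈ 13.5 weeks

A = (1270000 − 68500)/68500 = 17.54015
424000 = 1270000/(1 + 17.54015·e^(−0.161t)) → 1 + 17.54015·e^(−0.161t) = 2.99528
e^(−0.161t) = 0.113755 → t = ln(8.79081)/0.161 = 2.17371/0.161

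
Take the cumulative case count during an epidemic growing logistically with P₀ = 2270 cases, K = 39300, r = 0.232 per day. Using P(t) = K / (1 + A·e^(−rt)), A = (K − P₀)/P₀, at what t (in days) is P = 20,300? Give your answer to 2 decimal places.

A = (39300 − 2270)/2270 = 16.31278
20300 = 39300/(1 + 16.31278·e^(−0.232t)) → 1 + 16.31278·e^(−0.232t) = 1.93596
e^(−0.232t) = 0.057376 → t = ln(17.42891)/0.232 = 2.85813/0.232

t ≈ 12.32 days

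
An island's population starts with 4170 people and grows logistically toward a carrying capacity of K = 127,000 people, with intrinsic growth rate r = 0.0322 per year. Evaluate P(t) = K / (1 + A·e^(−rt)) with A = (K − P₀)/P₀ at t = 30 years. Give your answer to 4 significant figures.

A = (127000 − 4170)/4170 = 29.45564
P(30) = 127000 / (1 + 29.45564·e^(−0.0322·30)) = 127000 / (1 + 29.45564·0.380602)
= 127000 / 12.21089 ≈ 10400.56

≈ 10,400 people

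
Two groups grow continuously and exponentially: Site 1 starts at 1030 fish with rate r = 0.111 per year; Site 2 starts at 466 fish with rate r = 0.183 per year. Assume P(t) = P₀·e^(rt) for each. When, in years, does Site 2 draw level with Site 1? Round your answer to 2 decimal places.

t ≈ 11.02 years

1030·e^(0.111t) = 466·e^(0.183t)
1030/466 = e^((0.183 − 0.111)t) → ln(2.2103) = 0.072·t
t = 0.79313 / 0.072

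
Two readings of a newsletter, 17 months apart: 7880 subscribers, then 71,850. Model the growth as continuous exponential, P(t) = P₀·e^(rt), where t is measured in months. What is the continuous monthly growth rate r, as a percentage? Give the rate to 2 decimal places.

r ≈ 13.00% per month

71850 = 7880 · e^(r·17)
e^(17r) = 71850/7880 = 9.11802
r = ln(9.11802) / 17 = 2.21025 / 17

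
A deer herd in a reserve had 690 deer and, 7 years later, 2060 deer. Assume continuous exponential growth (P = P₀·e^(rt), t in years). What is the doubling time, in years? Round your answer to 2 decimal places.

r = ln(2060/690) / 7 = ln(2.98551) / 7 ≈ 0.156253 per year
doubling time = ln 2 / |r| = 0.69315 / 0.156253

doubling time ≈ 4.44 years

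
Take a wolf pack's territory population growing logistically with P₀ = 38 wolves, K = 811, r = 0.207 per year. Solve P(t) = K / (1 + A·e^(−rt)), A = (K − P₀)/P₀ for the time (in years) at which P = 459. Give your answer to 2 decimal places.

A = (811 − 38)/38 = 20.34211
459 = 811/(1 + 20.34211·e^(−0.207t)) → 1 + 20.34211·e^(−0.207t) = 1.76688
e^(−0.207t) = 0.037699 → t = ln(26.52564)/0.207 = 3.27811/0.207

t ≈ 15.84 years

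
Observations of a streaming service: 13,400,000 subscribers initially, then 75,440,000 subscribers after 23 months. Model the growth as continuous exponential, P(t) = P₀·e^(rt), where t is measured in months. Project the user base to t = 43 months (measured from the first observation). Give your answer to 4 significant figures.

r = ln(75440000/13400000) / 23 ≈ 0.075134 per month
P(43) = 13400000 · e^(0.075134·43) = 13400000 · 25.29897 ≈ 339006217.6

≈ 339,000,000 subscribers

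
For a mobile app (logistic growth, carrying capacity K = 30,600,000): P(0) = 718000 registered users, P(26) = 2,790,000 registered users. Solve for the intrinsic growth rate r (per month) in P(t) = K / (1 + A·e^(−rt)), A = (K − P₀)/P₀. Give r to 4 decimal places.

A = (30600000 − 718000)/718000 = 41.61838
2790000 = 30600000/(1 + 41.61838·e^(−r·26)) → e^(−26r) = (10.96774 − 1)/41.61838 = 0.239503
r = −ln(0.239503)/26 = 1.42919/26

r ≈ 0.0550 per month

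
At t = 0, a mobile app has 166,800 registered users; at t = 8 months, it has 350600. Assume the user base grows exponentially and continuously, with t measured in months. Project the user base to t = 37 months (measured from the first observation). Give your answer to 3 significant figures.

r = ln(350600/166800) / 8 ≈ 0.092856 per month
P(37) = 166800 · e^(0.092856·37) = 166800 · 31.05263 ≈ 5179578.55

≈ 5,180,000 registered users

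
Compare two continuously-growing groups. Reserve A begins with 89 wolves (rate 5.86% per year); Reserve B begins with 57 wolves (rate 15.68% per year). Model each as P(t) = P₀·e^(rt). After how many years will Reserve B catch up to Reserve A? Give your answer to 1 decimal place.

89·e^(0.0586t) = 57·e^(0.1568t)
89/57 = e^((0.1568 − 0.0586)t) → ln(1.5614) = 0.0982·t
t = 0.44559 / 0.0982

t ≈ 4.5 years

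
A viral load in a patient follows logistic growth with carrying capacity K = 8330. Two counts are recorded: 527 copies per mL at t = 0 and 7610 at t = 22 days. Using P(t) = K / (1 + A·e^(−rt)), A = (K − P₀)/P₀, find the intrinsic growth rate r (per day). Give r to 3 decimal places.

A = (8330 − 527)/527 = 14.80645
7610 = 8330/(1 + 14.80645·e^(−r·22)) → e^(−22r) = (1.09461 − 1)/14.80645 = 0.00639
r = −ln(0.00639)/22 = 5.05303/22

r ≈ 0.230 per day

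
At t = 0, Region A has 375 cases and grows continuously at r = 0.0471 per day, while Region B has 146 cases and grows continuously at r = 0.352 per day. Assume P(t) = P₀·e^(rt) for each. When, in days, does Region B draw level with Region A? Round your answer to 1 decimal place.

t ≈ 3.1 days

375·e^(0.0471t) = 146·e^(0.352t)
375/146 = e^((0.352 − 0.0471)t) → ln(2.56849) = 0.3049·t
t = 0.94332 / 0.3049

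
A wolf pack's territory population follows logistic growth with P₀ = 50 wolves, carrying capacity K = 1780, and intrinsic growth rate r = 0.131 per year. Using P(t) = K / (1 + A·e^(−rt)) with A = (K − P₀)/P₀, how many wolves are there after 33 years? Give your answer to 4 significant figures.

A = (1780 − 50)/50 = 34.6
P(33) = 1780 / (1 + 34.6·e^(−0.131·33)) = 1780 / (1 + 34.6·0.01326)
= 1780 / 1.4588 ≈ 1220.18

≈ 1,220 wolves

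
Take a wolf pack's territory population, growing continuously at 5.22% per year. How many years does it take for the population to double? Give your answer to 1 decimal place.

doubling time ≈ 13.3 years

doubling time = ln(2) / |r| = 0.69315 / 0.0522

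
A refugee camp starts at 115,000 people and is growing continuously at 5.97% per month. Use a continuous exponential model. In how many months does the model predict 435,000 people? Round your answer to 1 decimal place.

t ≈ 22.3 months

435000 = 115000 · e^(0.0597·t)
t = ln(435000/115000) / 0.0597 = ln(3.78261) / 0.0597 = 1.33041 / 0.0597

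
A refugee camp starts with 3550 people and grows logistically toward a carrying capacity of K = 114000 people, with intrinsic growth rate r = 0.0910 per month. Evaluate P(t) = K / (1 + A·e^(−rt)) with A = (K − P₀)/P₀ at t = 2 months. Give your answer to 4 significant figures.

A = (114000 − 3550)/3550 = 31.11268
P(2) = 114000 / (1 + 31.11268·e^(−0.091·2)) = 114000 / (1 + 31.11268·0.833601)
= 114000 / 26.93557 ≈ 4232.32

≈ 4,232 people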